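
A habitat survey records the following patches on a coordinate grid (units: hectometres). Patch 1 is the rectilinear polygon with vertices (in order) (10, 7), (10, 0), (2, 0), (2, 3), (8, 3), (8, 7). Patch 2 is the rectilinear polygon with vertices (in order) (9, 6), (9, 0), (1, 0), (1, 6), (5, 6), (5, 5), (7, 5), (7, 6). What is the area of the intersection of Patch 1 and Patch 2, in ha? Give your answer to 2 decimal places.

24.00

The intersection is the polygon with vertices (2,0), (2,3), (8,3), (8,6), (9,6), (9,0).
By the shoelace formula its area is 24.00.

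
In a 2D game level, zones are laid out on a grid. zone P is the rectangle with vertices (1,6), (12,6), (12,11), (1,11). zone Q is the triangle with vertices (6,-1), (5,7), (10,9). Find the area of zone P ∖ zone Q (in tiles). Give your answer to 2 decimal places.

46.86

|zone P| = 55, |zone P∩zone Q| = 8.1375.
|zone P ∖ zone Q| = |zone P| − |zone P∩zone Q| = 55 − 8.1375 = 46.86.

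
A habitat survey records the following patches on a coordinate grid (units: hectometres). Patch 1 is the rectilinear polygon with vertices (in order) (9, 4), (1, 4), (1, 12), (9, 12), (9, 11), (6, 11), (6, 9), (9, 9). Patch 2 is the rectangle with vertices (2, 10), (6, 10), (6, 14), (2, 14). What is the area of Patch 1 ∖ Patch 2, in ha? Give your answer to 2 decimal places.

|Patch 1| = 58, |Patch 1∩Patch 2| = 8.
|Patch 1 ∖ Patch 2| = |Patch 1| − |Patch 1∩Patch 2| = 58 − 8 = 50.00.

50.00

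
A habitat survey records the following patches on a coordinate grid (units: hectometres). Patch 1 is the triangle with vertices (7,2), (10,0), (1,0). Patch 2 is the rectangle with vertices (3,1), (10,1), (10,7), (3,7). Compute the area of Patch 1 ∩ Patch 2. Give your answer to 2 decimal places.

2.25

The intersection is the polygon with vertices (8.5,1), (4,1), (7,2).
By the shoelace formula its area is 2.25.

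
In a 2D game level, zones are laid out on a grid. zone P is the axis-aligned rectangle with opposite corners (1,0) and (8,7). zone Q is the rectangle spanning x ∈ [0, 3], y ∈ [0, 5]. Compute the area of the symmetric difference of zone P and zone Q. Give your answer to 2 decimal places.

|zone P∩zone Q|: x∈[1,3], y∈[0,5] → 2·5 = 10.
|zone P △ zone Q| = |zone P| + |zone Q| − 2·|zone P∩zone Q| = 49 + 15 − 20 = 44.00.

44.00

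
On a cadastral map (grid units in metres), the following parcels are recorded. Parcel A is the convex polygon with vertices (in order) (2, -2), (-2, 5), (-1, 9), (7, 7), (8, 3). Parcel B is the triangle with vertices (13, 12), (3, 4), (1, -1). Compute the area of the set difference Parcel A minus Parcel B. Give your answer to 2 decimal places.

54.93

|Parcel A| = 67, |Parcel A∩Parcel B| = 12.0692.
|Parcel A ∖ Parcel B| = |Parcel A| − |Parcel A∩Parcel B| = 67 − 12.0692 = 54.93.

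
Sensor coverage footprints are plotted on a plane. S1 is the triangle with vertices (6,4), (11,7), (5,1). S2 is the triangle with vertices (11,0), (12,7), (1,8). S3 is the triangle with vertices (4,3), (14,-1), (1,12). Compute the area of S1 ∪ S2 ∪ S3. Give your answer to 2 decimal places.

58.03

By inclusion–exclusion:
Individual areas: |S1| = 6, |S2| = 39, |S3| = 39.
|S1∩S2| = 3.8889.
|S1∩S3| = 3.8997.
|S2∩S3| = 20.5109.
|S1∩S2∩S3| = 2.3264.
|S1 ∪ S2 ∪ S3| = 84 − 28.2995 + 2.3264 = 58.03.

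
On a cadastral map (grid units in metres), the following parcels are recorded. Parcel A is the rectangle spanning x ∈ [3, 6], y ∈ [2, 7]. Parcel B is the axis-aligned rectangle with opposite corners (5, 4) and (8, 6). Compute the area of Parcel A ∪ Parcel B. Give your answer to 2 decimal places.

By inclusion–exclusion:
Individual areas: |Parcel A| = 15, |Parcel B| = 6.
|Parcel A∩Parcel B|: x∈[5,6], y∈[4,6] → 1·2 = 2.
|Parcel A ∪ Parcel B| = 21 − 2 = 19.00.

19.00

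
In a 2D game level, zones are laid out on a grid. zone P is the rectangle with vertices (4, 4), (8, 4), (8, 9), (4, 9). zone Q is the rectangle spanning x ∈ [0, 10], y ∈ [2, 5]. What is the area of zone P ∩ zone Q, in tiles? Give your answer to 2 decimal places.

|zone P∩zone Q|: x∈[4,8], y∈[4,5] → 4·1 = 4.

4.00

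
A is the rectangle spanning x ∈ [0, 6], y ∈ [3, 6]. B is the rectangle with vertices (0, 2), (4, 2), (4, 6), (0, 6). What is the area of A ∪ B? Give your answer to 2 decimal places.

By inclusion–exclusion:
Individual areas: |A| = 18, |B| = 16.
|A∩B|: x∈[0,4], y∈[3,6] → 4·3 = 12.
|A ∪ B| = 34 − 12 = 22.00.

22.00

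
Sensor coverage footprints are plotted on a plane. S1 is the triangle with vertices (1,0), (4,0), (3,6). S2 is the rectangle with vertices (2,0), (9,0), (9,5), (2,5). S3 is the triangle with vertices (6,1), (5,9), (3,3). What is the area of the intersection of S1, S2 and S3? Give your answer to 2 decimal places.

0.34

The intersection is the polygon with vertices (3.562,2.625), (3,3), (3.333,4).
By the shoelace formula its area is 0.34.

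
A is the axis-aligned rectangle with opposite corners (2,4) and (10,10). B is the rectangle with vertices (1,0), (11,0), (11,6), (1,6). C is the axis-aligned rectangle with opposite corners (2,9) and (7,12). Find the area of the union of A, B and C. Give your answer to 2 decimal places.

102.00

By inclusion–exclusion:
Individual areas: |A| = 48, |B| = 60, |C| = 15.
|A∩B|: x∈[2,10], y∈[4,6] → 8·2 = 16.
|A∩C|: x∈[2,7], y∈[9,10] → 5·1 = 5.
|B∩C| = 0 (no overlap).
|A∩B∩C| = 0.
|A ∪ B ∪ C| = 123 − 21 + 0 = 102.00.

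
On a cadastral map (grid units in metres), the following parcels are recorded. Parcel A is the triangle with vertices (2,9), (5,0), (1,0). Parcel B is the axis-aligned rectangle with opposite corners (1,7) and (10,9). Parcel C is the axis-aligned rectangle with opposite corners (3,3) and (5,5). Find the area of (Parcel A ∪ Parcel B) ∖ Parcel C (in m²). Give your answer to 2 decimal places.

33.78

|Parcel A ∪ Parcel B| = 35.1111.
|(Parcel A ∪ Parcel B) ∩ Parcel C| = 1.3333.
|(Parcel A ∪ Parcel B) ∖ Parcel C| = 35.1111 − 1.3333 = 33.78.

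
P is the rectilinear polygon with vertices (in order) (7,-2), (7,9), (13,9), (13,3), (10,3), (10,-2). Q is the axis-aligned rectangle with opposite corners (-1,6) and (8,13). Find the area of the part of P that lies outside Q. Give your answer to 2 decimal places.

|P| = 51, |P∩Q| = 3.
|P ∖ Q| = |P| − |P∩Q| = 51 − 3 = 48.00.

48.00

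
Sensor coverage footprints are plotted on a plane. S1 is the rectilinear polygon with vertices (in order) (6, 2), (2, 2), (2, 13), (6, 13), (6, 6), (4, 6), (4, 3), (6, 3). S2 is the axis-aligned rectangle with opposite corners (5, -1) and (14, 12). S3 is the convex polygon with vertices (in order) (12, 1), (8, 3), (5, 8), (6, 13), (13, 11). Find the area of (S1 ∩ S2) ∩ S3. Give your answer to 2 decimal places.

The region (S1 ∩ S2) ∩ S3 is the polygon with vertices (6,12), (6,6.333), (5,8), (5.8,12).
By the shoelace formula its area is 3.23.

3.23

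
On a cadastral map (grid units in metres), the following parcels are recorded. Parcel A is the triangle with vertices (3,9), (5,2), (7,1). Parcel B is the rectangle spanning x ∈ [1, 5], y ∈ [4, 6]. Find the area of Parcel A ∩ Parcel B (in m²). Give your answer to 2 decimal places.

The intersection is the polygon with vertices (3.857,6), (4.5,6), (5,5), (5,4), (4.429,4).
By the shoelace formula its area is 1.46.

1.46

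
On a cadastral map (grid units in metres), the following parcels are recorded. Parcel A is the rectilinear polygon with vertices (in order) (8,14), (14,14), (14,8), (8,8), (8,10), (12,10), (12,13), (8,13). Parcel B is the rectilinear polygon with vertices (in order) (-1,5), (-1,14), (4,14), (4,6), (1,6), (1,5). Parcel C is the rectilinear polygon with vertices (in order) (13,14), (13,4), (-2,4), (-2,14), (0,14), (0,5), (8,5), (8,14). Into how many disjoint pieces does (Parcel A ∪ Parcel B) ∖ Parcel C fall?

2

(Parcel A ∪ Parcel B) ∖ Parcel C splits into 2 disjoint pieces (area 6, area 33).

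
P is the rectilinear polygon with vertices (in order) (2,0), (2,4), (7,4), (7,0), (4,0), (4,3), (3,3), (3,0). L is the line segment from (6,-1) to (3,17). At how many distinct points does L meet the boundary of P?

2

The segment meets the boundary at (5.167,4), (5.833,0).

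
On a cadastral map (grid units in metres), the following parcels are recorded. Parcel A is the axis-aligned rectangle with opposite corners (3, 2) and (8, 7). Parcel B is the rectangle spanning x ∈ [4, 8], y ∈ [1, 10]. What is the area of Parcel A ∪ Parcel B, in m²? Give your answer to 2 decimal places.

41.00

By inclusion–exclusion:
Individual areas: |Parcel A| = 25, |Parcel B| = 36.
|Parcel A∩Parcel B|: x∈[4,8], y∈[2,7] → 4·5 = 20.
|Parcel A ∪ Parcel B| = 61 − 20 = 41.00.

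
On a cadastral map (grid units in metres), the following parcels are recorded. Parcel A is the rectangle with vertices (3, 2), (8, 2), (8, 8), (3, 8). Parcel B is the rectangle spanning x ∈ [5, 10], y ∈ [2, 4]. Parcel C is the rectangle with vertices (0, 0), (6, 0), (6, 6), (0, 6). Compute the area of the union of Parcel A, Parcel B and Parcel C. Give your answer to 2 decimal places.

58.00

By inclusion–exclusion:
Individual areas: |Parcel A| = 30, |Parcel B| = 10, |Parcel C| = 36.
|Parcel A∩Parcel B|: x∈[5,8], y∈[2,4] → 3·2 = 6.
|Parcel A∩Parcel C|: x∈[3,6], y∈[2,6] → 3·4 = 12.
|Parcel B∩Parcel C|: x∈[5,6], y∈[2,4] → 1·2 = 2.
|Parcel A∩Parcel B∩Parcel C| = 2.
|Parcel A ∪ Parcel B ∪ Parcel C| = 76 − 20 + 2 = 58.00.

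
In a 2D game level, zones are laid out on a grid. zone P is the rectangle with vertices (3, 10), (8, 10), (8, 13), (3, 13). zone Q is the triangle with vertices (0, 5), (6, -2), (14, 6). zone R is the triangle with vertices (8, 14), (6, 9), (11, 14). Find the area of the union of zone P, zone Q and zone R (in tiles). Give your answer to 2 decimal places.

By inclusion–exclusion:
Individual areas: |zone P| = 15, |zone Q| = 52, |zone R| = 7.5.
|zone P∩zone Q| = 0.
|zone P∩zone R| = 2.5.
|zone Q∩zone R| = 0.
|zone P∩zone Q∩zone R| = 0.
|zone P ∪ zone Q ∪ zone R| = 74.5 − 2.5 + 0 = 72.00.

72.00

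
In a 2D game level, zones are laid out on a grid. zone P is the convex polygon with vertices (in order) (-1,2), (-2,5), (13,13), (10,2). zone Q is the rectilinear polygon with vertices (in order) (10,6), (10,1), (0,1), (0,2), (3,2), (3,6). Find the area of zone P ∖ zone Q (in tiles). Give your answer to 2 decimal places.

|zone P| = 87, |zone P∩zone Q| = 28.
|zone P ∖ zone Q| = |zone P| − |zone P∩zone Q| = 87 − 28 = 59.00.

59.00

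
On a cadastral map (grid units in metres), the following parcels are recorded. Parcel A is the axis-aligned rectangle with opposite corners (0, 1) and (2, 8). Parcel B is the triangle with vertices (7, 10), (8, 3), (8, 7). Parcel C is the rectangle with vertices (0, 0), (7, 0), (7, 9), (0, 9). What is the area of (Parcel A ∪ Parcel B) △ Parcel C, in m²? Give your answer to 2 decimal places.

51.00

|Parcel A ∪ Parcel B| = 16.
|(Parcel A ∪ Parcel B) ∩ Parcel C| = 14.
|(Parcel A ∪ Parcel B) △ Parcel C| = 16 + 63 − 28 = 51.00.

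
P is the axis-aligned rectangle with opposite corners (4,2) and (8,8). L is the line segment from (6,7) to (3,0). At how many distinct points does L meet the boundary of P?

1

The segment meets the boundary at (4,2.333).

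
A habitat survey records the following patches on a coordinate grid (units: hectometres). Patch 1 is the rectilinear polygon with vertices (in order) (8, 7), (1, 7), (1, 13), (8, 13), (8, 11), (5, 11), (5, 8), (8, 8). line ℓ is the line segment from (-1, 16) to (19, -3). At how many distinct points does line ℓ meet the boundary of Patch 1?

4

The segment meets the boundary at (7.421,8), (8,7.45), (5,10.3), (2.158,13).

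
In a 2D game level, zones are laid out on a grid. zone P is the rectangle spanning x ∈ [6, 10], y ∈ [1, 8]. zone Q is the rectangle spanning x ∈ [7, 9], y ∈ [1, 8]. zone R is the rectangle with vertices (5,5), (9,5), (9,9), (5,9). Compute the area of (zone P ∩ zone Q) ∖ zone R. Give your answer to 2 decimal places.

8.00

|zone P ∩ zone Q| = 14.
|(zone P ∩ zone Q) ∩ zone R| = 6.
|(zone P ∩ zone Q) ∖ zone R| = 14 − 6 = 8.00.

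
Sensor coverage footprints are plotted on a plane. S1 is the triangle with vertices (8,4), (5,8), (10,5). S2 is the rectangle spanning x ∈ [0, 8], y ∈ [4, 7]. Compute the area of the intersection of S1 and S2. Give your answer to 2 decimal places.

2.84

The intersection is the polygon with vertices (5.75,7), (6.667,7), (8,6.2), (8,4).
By the shoelace formula its area is 2.84.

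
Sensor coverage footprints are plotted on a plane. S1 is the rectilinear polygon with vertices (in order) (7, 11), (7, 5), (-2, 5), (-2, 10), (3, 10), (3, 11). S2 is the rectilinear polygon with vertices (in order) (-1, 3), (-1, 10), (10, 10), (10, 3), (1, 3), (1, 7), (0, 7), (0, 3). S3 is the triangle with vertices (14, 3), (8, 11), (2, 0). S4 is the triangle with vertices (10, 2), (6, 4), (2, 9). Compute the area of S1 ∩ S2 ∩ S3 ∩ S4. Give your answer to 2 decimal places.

0.92

The intersection is the polygon with vertices (5.323,6.092), (6.571,5), (5.2,5), (4.919,5.351).
By the shoelace formula its area is 0.92.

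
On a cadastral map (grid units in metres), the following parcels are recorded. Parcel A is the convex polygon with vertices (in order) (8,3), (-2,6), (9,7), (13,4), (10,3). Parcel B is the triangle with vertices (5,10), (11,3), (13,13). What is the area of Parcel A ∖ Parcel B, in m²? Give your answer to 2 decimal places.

|Parcel A| = 32, |Parcel A∩Parcel B| = 5.7656.
|Parcel A ∖ Parcel B| = |Parcel A| − |Parcel A∩Parcel B| = 32 − 5.7656 = 26.23.

26.23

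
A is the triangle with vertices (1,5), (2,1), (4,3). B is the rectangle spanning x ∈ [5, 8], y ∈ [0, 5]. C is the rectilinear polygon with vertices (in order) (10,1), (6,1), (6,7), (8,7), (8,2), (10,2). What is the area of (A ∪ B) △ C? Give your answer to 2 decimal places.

18.00

|A ∪ B| = 20.
|(A ∪ B) ∩ C| = 8.
|(A ∪ B) △ C| = 20 + 14 − 16 = 18.00.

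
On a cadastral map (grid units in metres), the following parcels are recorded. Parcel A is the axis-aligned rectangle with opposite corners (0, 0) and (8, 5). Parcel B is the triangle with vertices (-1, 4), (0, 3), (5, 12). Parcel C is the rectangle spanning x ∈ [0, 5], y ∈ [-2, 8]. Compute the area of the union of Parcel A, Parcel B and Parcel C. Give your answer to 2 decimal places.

67.72

By inclusion–exclusion:
Individual areas: |Parcel A| = 40, |Parcel B| = 7, |Parcel C| = 50.
|Parcel A∩Parcel B| = 1.1111.
|Parcel A∩Parcel C|: x∈[0,5], y∈[0,5] → 5·5 = 25.
|Parcel B∩Parcel C| = 4.2778.
|Parcel A∩Parcel B∩Parcel C| = 1.1111.
|Parcel A ∪ Parcel B ∪ Parcel C| = 97 − 30.3889 + 1.1111 = 67.72.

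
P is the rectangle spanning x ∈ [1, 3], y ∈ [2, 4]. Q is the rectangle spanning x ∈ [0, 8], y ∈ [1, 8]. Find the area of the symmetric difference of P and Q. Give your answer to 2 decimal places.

52.00

|P∩Q|: x∈[1,3], y∈[2,4] → 2·2 = 4.
|P △ Q| = |P| + |Q| − 2·|P∩Q| = 4 + 56 − 8 = 52.00.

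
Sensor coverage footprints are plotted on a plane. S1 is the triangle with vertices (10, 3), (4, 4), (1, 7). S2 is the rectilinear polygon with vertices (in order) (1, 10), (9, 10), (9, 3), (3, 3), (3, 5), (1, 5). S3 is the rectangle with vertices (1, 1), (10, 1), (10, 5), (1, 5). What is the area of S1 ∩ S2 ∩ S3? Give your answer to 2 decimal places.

The intersection is the polygon with vertices (3,5), (5.5,5), (9,3.444), (9,3.167), (4,4).
By the shoelace formula its area is 4.86.

4.86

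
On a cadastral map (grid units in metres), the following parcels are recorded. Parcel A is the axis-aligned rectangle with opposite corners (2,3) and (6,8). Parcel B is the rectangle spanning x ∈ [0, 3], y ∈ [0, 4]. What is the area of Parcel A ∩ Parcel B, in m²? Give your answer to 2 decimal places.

1.00

|Parcel A∩Parcel B|: x∈[2,3], y∈[3,4] → 1·1 = 1.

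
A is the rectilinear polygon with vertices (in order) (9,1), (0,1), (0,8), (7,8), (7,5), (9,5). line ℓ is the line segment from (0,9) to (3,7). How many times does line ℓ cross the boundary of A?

The segment meets the boundary at (1.5,8).

1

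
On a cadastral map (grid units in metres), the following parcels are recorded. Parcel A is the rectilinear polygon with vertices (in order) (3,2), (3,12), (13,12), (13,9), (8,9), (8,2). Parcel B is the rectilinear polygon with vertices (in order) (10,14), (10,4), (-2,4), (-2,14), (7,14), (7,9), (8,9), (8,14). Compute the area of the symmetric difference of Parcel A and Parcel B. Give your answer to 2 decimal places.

|Parcel A| = 65, |Parcel B| = 115, |Parcel A∩Parcel B| = 43.
|Parcel A △ Parcel B| = |Parcel A| + |Parcel B| − 2·|Parcel A∩Parcel B| = 65 + 115 − 86 = 94.00.

94.00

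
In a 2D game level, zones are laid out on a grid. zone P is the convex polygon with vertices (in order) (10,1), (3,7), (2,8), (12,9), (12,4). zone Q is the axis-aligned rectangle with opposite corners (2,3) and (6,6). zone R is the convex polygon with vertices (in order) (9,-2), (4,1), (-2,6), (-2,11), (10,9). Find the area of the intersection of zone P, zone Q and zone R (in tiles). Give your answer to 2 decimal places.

The intersection is the polygon with vertices (6,6), (6,4.429), (4.167,6).
By the shoelace formula its area is 1.44.

1.44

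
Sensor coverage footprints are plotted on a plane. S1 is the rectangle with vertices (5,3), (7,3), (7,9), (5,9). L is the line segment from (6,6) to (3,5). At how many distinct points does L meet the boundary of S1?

The segment meets the boundary at (5,5.667).

1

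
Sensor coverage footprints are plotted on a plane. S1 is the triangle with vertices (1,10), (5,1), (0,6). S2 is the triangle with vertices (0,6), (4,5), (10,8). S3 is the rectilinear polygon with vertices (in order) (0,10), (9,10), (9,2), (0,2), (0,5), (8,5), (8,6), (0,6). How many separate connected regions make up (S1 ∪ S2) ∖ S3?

3

(S1 ∪ S2) ∖ S3 splits into 3 disjoint pieces (area 0.15, area 4.4149, area 0.2778).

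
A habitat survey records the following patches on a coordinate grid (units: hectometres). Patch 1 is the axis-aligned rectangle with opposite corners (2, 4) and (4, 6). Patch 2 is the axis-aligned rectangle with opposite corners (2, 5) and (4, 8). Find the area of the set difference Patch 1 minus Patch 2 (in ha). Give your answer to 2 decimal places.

2.00

|Patch 1∩Patch 2|: x∈[2,4], y∈[5,6] → 2·1 = 2.
|Patch 1| = 4.
|Patch 1 ∖ Patch 2| = |Patch 1| − |Patch 1∩Patch 2| = 4 − 2 = 2.00.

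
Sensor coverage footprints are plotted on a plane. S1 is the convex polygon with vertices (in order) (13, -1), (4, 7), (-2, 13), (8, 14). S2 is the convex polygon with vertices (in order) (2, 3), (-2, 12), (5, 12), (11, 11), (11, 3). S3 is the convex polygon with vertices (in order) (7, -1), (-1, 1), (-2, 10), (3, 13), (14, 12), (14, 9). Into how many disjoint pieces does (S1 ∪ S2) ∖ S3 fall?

2

(S1 ∪ S2) ∖ S3 splits into 2 disjoint pieces (area 12.7982, area 7.5563).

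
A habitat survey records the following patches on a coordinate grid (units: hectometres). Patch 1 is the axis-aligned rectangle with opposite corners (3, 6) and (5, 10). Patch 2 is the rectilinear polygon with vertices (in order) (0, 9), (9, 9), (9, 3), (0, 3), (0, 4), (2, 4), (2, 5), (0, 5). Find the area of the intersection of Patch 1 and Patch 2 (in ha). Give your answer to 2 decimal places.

6.00

The intersection is the polygon with vertices (5,6), (3,6), (3,9), (5,9).
By the shoelace formula its area is 6.00.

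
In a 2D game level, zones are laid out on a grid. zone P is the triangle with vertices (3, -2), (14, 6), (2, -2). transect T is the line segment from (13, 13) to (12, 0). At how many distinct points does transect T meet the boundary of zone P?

The segment meets the boundary at (12.37,4.815), (12.378,4.919).

2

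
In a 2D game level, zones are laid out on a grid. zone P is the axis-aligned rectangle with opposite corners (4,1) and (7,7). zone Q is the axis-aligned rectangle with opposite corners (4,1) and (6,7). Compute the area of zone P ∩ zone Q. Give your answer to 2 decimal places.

|zone P∩zone Q|: x∈[4,6], y∈[1,7] → 2·6 = 12.

12.00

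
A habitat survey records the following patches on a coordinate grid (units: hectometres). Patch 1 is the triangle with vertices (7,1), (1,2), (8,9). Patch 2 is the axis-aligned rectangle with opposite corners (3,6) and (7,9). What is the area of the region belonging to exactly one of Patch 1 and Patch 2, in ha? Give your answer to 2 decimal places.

32.50

|Patch 1| = 24.5, |Patch 2| = 12, |Patch 1∩Patch 2| = 2.
|Patch 1 △ Patch 2| = |Patch 1| + |Patch 2| − 2·|Patch 1∩Patch 2| = 24.5 + 12 − 4 = 32.50.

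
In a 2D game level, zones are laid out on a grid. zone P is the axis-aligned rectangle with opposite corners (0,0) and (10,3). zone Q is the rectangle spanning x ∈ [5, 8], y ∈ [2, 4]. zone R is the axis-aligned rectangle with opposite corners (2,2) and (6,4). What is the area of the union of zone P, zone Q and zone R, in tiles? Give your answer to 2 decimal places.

36.00

By inclusion–exclusion:
Individual areas: |zone P| = 30, |zone Q| = 6, |zone R| = 8.
|zone P∩zone Q|: x∈[5,8], y∈[2,3] → 3·1 = 3.
|zone P∩zone R|: x∈[2,6], y∈[2,3] → 4·1 = 4.
|zone Q∩zone R|: x∈[5,6], y∈[2,4] → 1·2 = 2.
|zone P∩zone Q∩zone R| = 1.
|zone P ∪ zone Q ∪ zone R| = 44 − 9 + 1 = 36.00.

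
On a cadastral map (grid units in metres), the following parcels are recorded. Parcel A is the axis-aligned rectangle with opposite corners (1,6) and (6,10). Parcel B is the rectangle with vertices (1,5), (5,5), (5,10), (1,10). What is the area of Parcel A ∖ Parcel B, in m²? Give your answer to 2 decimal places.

|Parcel A∩Parcel B|: x∈[1,5], y∈[6,10] → 4·4 = 16.
|Parcel A| = 20.
|Parcel A ∖ Parcel B| = |Parcel A| − |Parcel A∩Parcel B| = 20 − 16 = 4.00.

4.00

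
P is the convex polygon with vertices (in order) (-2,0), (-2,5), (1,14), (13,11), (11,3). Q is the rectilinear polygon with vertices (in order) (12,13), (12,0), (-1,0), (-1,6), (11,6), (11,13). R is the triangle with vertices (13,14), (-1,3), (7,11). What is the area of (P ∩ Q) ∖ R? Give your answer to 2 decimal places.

|P ∩ Q| = 58.9904.
|(P ∩ Q) ∩ R| = 1.2273.
|(P ∩ Q) ∖ R| = 58.9904 − 1.2273 = 57.76.

57.76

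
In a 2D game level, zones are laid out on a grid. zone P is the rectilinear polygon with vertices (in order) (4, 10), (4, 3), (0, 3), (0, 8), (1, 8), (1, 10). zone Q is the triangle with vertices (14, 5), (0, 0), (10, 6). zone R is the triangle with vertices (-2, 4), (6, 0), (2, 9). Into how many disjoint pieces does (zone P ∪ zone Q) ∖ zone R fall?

(zone P ∪ zone Q) ∖ zone R splits into 3 disjoint pieces (area 9, area 1.1591, area 14.0216).

3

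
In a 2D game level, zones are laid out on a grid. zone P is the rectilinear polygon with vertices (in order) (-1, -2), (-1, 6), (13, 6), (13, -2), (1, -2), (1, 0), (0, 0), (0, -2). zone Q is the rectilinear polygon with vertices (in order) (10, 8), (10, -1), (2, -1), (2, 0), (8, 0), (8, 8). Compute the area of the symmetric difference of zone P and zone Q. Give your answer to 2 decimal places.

94.00

|zone P| = 110, |zone Q| = 24, |zone P∩zone Q| = 20.
|zone P △ zone Q| = |zone P| + |zone Q| − 2·|zone P∩zone Q| = 110 + 24 − 40 = 94.00.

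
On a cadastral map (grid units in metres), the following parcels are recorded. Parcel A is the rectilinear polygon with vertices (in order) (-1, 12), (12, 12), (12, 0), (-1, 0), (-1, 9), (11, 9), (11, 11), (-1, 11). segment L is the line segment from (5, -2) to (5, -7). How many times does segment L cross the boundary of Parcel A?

The segment lies entirely outside Parcel A and never meets its boundary.

0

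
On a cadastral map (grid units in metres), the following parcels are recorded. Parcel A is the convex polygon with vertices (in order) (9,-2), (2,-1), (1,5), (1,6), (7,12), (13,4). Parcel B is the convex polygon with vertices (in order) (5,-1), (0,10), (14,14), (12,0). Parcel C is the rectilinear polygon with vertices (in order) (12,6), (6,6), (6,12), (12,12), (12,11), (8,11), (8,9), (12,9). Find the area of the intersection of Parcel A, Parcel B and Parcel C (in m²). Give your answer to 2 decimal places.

The intersection is the polygon with vertices (8,10.667), (8,9), (9.25,9), (11.5,6), (6,6), (6,11), (7,12).
By the shoelace formula its area is 17.96.

17.96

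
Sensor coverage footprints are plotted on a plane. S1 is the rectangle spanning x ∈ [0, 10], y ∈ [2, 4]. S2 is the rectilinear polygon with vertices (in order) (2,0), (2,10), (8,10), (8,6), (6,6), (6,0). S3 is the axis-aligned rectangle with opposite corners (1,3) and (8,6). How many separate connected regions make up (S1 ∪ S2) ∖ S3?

(S1 ∪ S2) ∖ S3 splits into 2 disjoint pieces (area 21, area 24).

2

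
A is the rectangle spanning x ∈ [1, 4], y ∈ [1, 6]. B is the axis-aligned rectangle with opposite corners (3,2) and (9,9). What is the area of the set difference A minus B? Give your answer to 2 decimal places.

|A∩B|: x∈[3,4], y∈[2,6] → 1·4 = 4.
|A| = 15.
|A ∖ B| = |A| − |A∩B| = 15 − 4 = 11.00.

11.00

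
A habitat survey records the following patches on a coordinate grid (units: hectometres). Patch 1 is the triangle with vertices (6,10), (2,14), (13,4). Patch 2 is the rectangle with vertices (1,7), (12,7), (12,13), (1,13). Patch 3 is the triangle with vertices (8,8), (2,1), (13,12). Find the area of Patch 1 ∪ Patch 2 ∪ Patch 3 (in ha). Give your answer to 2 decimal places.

By inclusion–exclusion:
Individual areas: |Patch 1| = 2, |Patch 2| = 66, |Patch 3| = 5.5.
|Patch 1∩Patch 2| = 1.65.
|Patch 1∩Patch 3| = 0.1181.
|Patch 2∩Patch 3| = 2.8286.
|Patch 1∩Patch 2∩Patch 3| = 0.1181.
|Patch 1 ∪ Patch 2 ∪ Patch 3| = 73.5 − 4.5966 + 0.1181 = 69.02.

69.02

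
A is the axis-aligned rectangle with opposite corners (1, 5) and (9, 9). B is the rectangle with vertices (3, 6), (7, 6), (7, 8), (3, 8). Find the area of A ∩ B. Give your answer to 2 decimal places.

8.00

|A∩B|: x∈[3,7], y∈[6,8] → 4·2 = 8.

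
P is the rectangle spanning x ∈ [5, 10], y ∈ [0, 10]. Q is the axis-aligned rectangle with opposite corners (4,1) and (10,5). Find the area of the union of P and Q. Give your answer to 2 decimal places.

By inclusion–exclusion:
Individual areas: |P| = 50, |Q| = 24.
|P∩Q|: x∈[5,10], y∈[1,5] → 5·4 = 20.
|P ∪ Q| = 74 − 20 = 54.00.

54.00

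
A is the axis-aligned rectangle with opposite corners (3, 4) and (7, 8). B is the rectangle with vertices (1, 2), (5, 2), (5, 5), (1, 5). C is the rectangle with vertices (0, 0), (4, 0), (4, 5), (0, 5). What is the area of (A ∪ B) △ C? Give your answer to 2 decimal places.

28.00

|A ∪ B| = 26.
|(A ∪ B) ∩ C| = 9.
|(A ∪ B) △ C| = 26 + 20 − 18 = 28.00.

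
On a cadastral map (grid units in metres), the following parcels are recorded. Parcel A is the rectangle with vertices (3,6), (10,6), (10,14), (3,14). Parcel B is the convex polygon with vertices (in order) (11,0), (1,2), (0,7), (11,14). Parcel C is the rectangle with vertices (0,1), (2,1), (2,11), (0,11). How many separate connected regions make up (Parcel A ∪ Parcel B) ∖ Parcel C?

1

(Parcel A ∪ Parcel B) ∖ Parcel C is a single connected region.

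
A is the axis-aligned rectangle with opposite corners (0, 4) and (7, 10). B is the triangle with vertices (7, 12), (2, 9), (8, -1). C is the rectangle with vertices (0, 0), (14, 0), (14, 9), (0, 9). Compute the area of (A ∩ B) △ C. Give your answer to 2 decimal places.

112.67

|A ∩ B| = 21.6667.
|(A ∩ B) ∩ C| = 17.5.
|(A ∩ B) △ C| = 21.6667 + 126 − 35 = 112.67.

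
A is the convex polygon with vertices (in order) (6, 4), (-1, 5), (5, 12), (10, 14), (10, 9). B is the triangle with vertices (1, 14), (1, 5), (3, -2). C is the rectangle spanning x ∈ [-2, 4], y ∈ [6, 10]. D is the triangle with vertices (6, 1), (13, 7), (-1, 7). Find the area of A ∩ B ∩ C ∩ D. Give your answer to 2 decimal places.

0.94

The intersection is the polygon with vertices (2,6), (1,6), (1,7), (1.875,7).
By the shoelace formula its area is 0.94.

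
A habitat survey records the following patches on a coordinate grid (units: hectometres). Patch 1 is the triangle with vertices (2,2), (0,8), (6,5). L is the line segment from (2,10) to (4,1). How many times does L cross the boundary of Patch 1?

The segment meets the boundary at (3.524,3.143), (2.75,6.625).

2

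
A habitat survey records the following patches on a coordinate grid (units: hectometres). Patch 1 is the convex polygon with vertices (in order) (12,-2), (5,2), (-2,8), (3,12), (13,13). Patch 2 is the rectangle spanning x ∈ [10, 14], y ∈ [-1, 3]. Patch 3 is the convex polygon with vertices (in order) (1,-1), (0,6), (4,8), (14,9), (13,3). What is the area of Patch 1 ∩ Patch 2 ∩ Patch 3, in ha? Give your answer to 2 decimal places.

1.42

The intersection is the polygon with vertices (10,3), (12.333,3), (12.318,2.773), (10,2).
By the shoelace formula its area is 1.42.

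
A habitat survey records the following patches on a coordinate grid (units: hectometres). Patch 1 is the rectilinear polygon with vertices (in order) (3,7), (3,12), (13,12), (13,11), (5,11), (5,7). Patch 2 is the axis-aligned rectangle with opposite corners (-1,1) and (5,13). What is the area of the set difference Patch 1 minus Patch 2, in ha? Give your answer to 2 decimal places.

|Patch 1| = 18, |Patch 1∩Patch 2| = 10.
|Patch 1 ∖ Patch 2| = |Patch 1| − |Patch 1∩Patch 2| = 18 − 10 = 8.00.

8.00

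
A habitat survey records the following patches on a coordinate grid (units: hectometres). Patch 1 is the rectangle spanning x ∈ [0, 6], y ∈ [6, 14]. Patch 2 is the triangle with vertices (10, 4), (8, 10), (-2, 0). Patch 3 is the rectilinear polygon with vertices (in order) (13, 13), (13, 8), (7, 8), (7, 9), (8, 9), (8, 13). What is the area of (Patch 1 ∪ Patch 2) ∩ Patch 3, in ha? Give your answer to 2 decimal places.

The region (Patch 1 ∪ Patch 2) ∩ Patch 3 is the polygon with vertices (8.667,8), (7,8), (7,9), (8,9), (8,10).
By the shoelace formula its area is 1.67.

1.67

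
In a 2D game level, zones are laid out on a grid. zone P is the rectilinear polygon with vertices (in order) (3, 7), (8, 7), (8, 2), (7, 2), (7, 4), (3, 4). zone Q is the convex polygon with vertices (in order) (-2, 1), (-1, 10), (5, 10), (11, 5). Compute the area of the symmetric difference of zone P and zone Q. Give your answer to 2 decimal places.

|zone P| = 17, |zone Q| = 71.5, |zone P∩zone Q| = 15.0769.
|zone P △ zone Q| = |zone P| + |zone Q| − 2·|zone P∩zone Q| = 17 + 71.5 − 30.1538 = 58.35.

58.35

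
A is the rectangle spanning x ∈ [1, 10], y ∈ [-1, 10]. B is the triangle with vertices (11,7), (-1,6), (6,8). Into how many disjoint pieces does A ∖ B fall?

2

A ∖ B splits into 2 disjoint pieces (area 67.875, area 23.1714).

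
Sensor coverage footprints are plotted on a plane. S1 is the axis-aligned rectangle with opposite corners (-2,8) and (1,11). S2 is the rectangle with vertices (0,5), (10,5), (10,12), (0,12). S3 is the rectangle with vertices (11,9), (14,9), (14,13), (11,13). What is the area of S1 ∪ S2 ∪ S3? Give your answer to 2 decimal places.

By inclusion–exclusion:
Individual areas: |S1| = 9, |S2| = 70, |S3| = 12.
|S1∩S2|: x∈[0,1], y∈[8,11] → 1·3 = 3.
|S1∩S3| = 0 (no overlap).
|S2∩S3| = 0 (no overlap).
|S1∩S2∩S3| = 0.
|S1 ∪ S2 ∪ S3| = 91 − 3 + 0 = 88.00.

88.00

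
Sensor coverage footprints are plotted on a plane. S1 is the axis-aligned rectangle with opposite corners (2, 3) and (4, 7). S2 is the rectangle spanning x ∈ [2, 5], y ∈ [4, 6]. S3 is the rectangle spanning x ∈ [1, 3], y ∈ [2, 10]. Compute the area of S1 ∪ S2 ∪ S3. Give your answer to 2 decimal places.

22.00

By inclusion–exclusion:
Individual areas: |S1| = 8, |S2| = 6, |S3| = 16.
|S1∩S2|: x∈[2,4], y∈[4,6] → 2·2 = 4.
|S1∩S3|: x∈[2,3], y∈[3,7] → 1·4 = 4.
|S2∩S3|: x∈[2,3], y∈[4,6] → 1·2 = 2.
|S1∩S2∩S3| = 2.
|S1 ∪ S2 ∪ S3| = 30 − 10 + 2 = 22.00.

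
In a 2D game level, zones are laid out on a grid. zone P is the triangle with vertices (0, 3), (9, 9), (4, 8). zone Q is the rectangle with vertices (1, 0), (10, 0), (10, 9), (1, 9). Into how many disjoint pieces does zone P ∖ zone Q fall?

1

zone P ∖ zone Q is a single connected region.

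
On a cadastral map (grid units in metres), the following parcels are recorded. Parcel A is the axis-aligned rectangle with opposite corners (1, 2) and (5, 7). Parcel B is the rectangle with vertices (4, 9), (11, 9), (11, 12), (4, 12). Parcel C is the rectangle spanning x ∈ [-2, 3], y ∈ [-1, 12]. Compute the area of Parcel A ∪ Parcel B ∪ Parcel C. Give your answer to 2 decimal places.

96.00

By inclusion–exclusion:
Individual areas: |Parcel A| = 20, |Parcel B| = 21, |Parcel C| = 65.
|Parcel A∩Parcel B| = 0 (no overlap).
|Parcel A∩Parcel C|: x∈[1,3], y∈[2,7] → 2·5 = 10.
|Parcel B∩Parcel C| = 0 (no overlap).
|Parcel A∩Parcel B∩Parcel C| = 0.
|Parcel A ∪ Parcel B ∪ Parcel C| = 106 − 10 + 0 = 96.00.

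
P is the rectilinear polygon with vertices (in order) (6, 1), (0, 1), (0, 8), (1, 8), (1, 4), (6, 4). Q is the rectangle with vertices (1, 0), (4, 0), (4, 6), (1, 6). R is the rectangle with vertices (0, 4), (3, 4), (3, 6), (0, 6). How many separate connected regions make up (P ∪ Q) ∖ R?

2

(P ∪ Q) ∖ R splits into 2 disjoint pieces (area 23, area 2).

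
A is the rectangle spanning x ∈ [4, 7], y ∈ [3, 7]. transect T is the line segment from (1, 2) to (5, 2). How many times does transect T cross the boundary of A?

0

The segment lies entirely outside A and never meets its boundary.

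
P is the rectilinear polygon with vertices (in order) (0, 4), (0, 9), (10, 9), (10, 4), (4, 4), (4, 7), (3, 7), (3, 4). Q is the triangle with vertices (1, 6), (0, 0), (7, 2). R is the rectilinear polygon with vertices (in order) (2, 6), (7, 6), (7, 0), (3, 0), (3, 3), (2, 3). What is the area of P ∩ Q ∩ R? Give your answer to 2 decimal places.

1.00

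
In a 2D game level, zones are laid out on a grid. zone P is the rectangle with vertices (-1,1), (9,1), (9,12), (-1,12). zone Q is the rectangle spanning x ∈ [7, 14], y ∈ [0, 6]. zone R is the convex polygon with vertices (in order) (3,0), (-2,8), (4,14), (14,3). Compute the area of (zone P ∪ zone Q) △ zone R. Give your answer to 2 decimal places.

47.71

|zone P ∪ zone Q| = 142.
|(zone P ∪ zone Q) ∩ zone R| = 104.3951.
|(zone P ∪ zone Q) △ zone R| = 142 + 114.5 − 208.7902 = 47.71.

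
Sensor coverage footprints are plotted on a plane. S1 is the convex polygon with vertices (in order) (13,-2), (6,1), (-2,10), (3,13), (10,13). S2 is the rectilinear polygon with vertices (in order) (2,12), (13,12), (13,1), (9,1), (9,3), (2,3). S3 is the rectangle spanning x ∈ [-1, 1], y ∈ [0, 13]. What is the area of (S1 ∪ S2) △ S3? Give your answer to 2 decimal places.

|S1 ∪ S2| = 145.9778.
|(S1 ∪ S2) ∩ S3| = 6.9.
|(S1 ∪ S2) △ S3| = 145.9778 + 26 − 13.8 = 158.18.

158.18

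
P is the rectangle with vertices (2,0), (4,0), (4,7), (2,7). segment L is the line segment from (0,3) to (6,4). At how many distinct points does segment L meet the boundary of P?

2

The segment meets the boundary at (4,3.667), (2,3.333).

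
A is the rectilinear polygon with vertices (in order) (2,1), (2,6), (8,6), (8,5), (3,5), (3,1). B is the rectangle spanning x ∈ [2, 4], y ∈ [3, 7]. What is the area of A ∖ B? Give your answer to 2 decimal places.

6.00

|A| = 10, |A∩B| = 4.
|A ∖ B| = |A| − |A∩B| = 10 − 4 = 6.00.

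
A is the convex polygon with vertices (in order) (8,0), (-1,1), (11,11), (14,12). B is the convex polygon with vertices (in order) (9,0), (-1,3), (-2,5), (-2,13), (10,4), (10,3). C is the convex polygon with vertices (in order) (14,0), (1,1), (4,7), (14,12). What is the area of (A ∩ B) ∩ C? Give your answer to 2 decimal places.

31.42

The region (A ∩ B) ∩ C is the polygon with vertices (10,4), (8.222,0.444), (7.276,0.517), (1.609,2.217), (2.429,3.857), (6.105,6.921).
By the shoelace formula its area is 31.42.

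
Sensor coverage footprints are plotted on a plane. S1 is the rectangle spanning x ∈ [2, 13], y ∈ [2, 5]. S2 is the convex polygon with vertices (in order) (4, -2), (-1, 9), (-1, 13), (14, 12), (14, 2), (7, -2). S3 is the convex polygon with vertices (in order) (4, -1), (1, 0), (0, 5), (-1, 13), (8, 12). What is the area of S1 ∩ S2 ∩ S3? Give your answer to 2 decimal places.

The intersection is the polygon with vertices (5.846,5), (4.923,2), (2.182,2), (2,2.4), (2,5).
By the shoelace formula its area is 10.12.

10.12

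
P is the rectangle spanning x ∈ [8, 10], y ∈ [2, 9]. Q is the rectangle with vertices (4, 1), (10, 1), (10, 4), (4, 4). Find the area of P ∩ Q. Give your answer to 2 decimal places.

4.00

|P∩Q|: x∈[8,10], y∈[2,4] → 2·2 = 4.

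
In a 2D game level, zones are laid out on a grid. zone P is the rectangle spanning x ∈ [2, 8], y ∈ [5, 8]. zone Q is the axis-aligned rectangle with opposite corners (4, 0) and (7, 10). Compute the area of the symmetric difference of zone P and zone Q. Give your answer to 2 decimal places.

|zone P∩zone Q|: x∈[4,7], y∈[5,8] → 3·3 = 9.
|zone P △ zone Q| = |zone P| + |zone Q| − 2·|zone P∩zone Q| = 18 + 30 − 18 = 30.00.

30.00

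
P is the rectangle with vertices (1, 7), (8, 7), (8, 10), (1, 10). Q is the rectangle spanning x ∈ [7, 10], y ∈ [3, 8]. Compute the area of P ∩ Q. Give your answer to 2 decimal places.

1.00

|P∩Q|: x∈[7,8], y∈[7,8] → 1·1 = 1.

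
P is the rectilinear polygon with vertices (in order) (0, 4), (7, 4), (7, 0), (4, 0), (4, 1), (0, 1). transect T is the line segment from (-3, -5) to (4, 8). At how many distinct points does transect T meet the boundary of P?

The segment meets the boundary at (1.846,4), (0.231,1).

2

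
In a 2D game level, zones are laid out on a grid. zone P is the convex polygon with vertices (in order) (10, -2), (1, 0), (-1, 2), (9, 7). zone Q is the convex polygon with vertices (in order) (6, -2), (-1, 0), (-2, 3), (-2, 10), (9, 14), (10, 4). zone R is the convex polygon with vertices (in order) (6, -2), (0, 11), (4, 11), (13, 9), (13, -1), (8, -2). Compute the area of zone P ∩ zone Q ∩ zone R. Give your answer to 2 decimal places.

The intersection is the polygon with vertices (9,7), (9.429,3.143), (6.516,-1.226), (5.543,-1.01), (3.188,4.094).
By the shoelace formula its area is 29.08.

29.08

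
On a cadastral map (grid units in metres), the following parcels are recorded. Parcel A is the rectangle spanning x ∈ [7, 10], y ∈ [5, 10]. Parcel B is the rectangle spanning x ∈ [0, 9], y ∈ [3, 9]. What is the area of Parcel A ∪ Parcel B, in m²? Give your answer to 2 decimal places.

By inclusion–exclusion:
Individual areas: |Parcel A| = 15, |Parcel B| = 54.
|Parcel A∩Parcel B|: x∈[7,9], y∈[5,9] → 2·4 = 8.
|Parcel A ∪ Parcel B| = 69 − 8 = 61.00.

61.00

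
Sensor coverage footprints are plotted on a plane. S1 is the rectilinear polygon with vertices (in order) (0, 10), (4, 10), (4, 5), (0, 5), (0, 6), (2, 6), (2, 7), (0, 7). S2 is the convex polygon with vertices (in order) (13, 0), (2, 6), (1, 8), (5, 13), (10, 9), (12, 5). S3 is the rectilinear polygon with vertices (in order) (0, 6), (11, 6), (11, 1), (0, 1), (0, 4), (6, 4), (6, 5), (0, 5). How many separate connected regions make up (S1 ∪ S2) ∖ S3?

(S1 ∪ S2) ∖ S3 splits into 2 disjoint pieces (area 56.2591, area 1.25).

2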